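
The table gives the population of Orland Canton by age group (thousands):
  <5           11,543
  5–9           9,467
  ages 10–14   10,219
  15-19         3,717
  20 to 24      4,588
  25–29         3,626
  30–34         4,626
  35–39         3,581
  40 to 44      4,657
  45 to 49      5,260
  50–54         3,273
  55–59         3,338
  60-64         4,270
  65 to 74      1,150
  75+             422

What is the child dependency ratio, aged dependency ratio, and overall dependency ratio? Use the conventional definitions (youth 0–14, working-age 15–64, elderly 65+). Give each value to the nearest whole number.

0–14: 11,543 + 9,467 + 10,219 = 31,229
15–64: 3,717 + 4,588 + 3,626 + 4,626 + 3,581 + 4,657 + 5,260 + 3,273 + 3,338 + 4,270 = 40,936
65+: 1,150 + 422 = 1,572
Youth dependency ratio = 31,229 / 40,936 × 100 = 76
Old-age dependency ratio = 1,572 / 40,936 × 100 = 4
Total dependency ratio = (31,229 + 1,572) / 40,936 × 100 = 32,801 / 40,936 × 100 = 80

Youth dependency ratio: 76
Old-age dependency ratio: 4
Total dependency ratio: 80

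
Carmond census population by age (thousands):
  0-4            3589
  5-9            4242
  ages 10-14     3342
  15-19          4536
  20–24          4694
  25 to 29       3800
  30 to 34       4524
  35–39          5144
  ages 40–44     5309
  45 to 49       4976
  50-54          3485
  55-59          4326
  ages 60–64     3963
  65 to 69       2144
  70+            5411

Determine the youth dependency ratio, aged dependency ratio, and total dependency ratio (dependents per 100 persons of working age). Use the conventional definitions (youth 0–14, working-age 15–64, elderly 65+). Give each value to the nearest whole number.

0–14: 3589 + 4242 + 3342 = 11173
15–64: 4536 + 4694 + 3800 + 4524 + 5144 + 5309 + 4976 + 3485 + 4326 + 3963 = 44757
65+: 2144 + 5411 = 7555
Youth dependency ratio = 11173 / 44757 × 100 = 25
Old-age dependency ratio = 7555 / 44757 × 100 = 17
Total dependency ratio = (11173 + 7555) / 44757 × 100 = 18728 / 44757 × 100 = 42

Youth dependency ratio: 25
Old-age dependency ratio: 17
Total dependency ratio: 42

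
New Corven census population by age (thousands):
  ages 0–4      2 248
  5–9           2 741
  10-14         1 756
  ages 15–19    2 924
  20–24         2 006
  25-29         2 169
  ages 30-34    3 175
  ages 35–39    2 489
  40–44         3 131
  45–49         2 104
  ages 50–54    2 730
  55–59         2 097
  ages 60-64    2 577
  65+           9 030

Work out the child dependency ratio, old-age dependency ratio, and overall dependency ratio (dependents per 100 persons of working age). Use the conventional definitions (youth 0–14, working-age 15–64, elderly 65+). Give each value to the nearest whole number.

0–14: 2 248 + 2 741 + 1 756 = 6 745
15–64: 2 924 + 2 006 + 2 169 + 3 175 + 2 489 + 3 131 + 2 104 + 2 730 + 2 097 + 2 577 = 25 402
65+: 9 030
Youth dependency ratio = 6 745 / 25 402 × 100 = 27
Old-age dependency ratio = 9 030 / 25 402 × 100 = 36
Total dependency ratio = (6 745 + 9 030) / 25 402 × 100 = 15 775 / 25 402 × 100 = 62

Youth dependency ratio: 27
Old-age dependency ratio: 36
Total dependency ratio: 62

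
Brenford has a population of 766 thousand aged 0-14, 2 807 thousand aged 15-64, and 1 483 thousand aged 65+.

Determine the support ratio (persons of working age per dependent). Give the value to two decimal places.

Support ratio: 1.25

Support ratio = 2 807 / (766 + 1 483) = 2 807 / 2 249 = 1.25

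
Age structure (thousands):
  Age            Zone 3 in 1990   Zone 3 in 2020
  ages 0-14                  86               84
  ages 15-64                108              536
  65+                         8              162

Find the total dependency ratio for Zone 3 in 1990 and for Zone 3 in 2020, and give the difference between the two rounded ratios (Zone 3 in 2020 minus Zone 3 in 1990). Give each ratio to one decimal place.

Zone 3 in 1990: 87.0
Zone 3 in 2020: 45.9
Difference: -41.1

Zone 3 in 1990: (86 + 8) / 108 × 100 = 94 / 108 × 100 = 87.0
Zone 3 in 2020: (84 + 162) / 536 × 100 = 246 / 536 × 100 = 45.9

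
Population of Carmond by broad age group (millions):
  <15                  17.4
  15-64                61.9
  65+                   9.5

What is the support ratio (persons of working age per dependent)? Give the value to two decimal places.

Support ratio: 2.30

Support ratio = 61.9 / (17.4 + 9.5) = 61.9 / 26.9 = 2.30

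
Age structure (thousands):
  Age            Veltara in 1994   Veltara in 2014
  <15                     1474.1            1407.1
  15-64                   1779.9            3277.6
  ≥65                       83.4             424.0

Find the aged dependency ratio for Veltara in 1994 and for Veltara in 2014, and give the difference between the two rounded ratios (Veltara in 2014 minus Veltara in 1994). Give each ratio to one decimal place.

Veltara in 1994: 4.7
Veltara in 2014: 12.9
Difference: +8.2

Veltara in 1994: 83.4 / 1779.9 × 100 = 4.7
Veltara in 2014: 424.0 / 3277.6 × 100 = 12.9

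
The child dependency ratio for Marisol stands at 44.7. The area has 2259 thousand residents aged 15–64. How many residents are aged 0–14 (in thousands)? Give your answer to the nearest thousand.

Youth dependency ratio = youth / working-age × 100
44.7 = Y / 2259 × 100
⇒ 1010

Aged 0–14: 1010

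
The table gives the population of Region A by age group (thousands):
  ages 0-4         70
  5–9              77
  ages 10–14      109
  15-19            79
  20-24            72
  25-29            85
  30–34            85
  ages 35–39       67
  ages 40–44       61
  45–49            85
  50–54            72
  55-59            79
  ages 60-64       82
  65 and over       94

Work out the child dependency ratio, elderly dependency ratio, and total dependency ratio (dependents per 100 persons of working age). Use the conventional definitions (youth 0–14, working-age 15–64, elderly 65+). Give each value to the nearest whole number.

0–14: 70 + 77 + 109 = 256
15–64: 79 + 72 + 85 + 85 + 67 + 61 + 85 + 72 + 79 + 82 = 767
65+: 94
Youth dependency ratio = 256 / 767 × 100 = 33
Old-age dependency ratio = 94 / 767 × 100 = 12
Total dependency ratio = (256 + 94) / 767 × 100 = 350 / 767 × 100 = 46

Youth dependency ratio: 33
Old-age dependency ratio: 12
Total dependency ratio: 46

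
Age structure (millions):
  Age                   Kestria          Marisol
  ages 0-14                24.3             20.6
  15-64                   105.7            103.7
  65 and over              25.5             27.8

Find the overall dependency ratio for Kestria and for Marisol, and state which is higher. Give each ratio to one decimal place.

Kestria: (24.3 + 25.5) / 105.7 × 100 = 49.8 / 105.7 × 100 = 47.1
Marisol: (20.6 + 27.8) / 103.7 × 100 = 48.4 / 103.7 × 100 = 46.7

Kestria: 47.1
Marisol: 46.7
Higher: Kestria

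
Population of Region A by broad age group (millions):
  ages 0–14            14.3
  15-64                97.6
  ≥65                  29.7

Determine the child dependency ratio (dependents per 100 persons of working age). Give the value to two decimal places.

Youth dependency ratio: 14.65

Youth dependency ratio = 14.3 / 97.6 × 100 = 14.65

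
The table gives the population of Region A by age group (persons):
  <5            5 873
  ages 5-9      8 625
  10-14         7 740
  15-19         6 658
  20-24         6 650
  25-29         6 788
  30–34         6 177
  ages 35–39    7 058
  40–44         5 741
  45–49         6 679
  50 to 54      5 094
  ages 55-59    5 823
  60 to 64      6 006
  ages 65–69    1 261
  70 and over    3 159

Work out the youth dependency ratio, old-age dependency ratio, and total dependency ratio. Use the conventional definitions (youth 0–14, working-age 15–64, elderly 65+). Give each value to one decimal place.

0–14: 5 873 + 8 625 + 7 740 = 22 238
15–64: 6 658 + 6 650 + 6 788 + 6 177 + 7 058 + 5 741 + 6 679 + 5 094 + 5 823 + 6 006 = 62 674
65+: 1 261 + 3 159 = 4 420
Youth dependency ratio = 22 238 / 62 674 × 100 = 35.5
Old-age dependency ratio = 4 420 / 62 674 × 100 = 7.1
Total dependency ratio = (22 238 + 4 420) / 62 674 × 100 = 26 658 / 62 674 × 100 = 42.5

Youth dependency ratio: 35.5
Old-age dependency ratio: 7.1
Total dependency ratio: 42.5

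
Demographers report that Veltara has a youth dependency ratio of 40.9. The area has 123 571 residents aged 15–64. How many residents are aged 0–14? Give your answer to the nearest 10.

Aged 0–14: 50 540

Youth dependency ratio = youth / working-age × 100
40.9 = Y / 123 571 × 100
⇒ 50 540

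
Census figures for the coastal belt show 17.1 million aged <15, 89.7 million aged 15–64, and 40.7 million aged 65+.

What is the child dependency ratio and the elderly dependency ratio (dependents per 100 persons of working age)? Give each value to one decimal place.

Youth dependency ratio = 17.1 / 89.7 × 100 = 19.1
Old-age dependency ratio = 40.7 / 89.7 × 100 = 45.4

Youth dependency ratio: 19.1
Old-age dependency ratio: 45.4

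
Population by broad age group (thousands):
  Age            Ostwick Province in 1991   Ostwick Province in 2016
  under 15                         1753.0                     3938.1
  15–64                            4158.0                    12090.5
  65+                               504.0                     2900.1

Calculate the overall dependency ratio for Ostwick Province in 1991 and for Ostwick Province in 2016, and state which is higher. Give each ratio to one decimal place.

Ostwick Province in 1991: (1753.0 + 504.0) / 4158.0 × 100 = 2257.0 / 4158.0 × 100 = 54.3
Ostwick Province in 2016: (3938.1 + 2900.1) / 12090.5 × 100 = 6838.2 / 12090.5 × 100 = 56.6

Ostwick Province in 1991: 54.3
Ostwick Province in 2016: 56.6
Higher: Ostwick Province in 2016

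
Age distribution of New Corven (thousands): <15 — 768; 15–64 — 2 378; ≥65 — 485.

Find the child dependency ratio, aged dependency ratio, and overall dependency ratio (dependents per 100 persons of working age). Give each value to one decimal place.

Youth dependency ratio = 768 / 2 378 × 100 = 32.3
Old-age dependency ratio = 485 / 2 378 × 100 = 20.4
Total dependency ratio = (768 + 485) / 2 378 × 100 = 1 253 / 2 378 × 100 = 52.7

Youth dependency ratio: 32.3
Old-age dependency ratio: 20.4
Total dependency ratio: 52.7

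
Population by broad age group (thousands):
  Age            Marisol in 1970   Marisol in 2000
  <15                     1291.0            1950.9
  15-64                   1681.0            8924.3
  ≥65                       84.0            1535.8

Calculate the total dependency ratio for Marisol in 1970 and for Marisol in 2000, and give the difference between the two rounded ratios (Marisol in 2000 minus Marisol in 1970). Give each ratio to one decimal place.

Marisol in 1970: 81.8
Marisol in 2000: 39.1
Difference: -42.7

Marisol in 1970: (1291.0 + 84.0) / 1681.0 × 100 = 1375.0 / 1681.0 × 100 = 81.8
Marisol in 2000: (1950.9 + 1535.8) / 8924.3 × 100 = 3486.7 / 8924.3 × 100 = 39.1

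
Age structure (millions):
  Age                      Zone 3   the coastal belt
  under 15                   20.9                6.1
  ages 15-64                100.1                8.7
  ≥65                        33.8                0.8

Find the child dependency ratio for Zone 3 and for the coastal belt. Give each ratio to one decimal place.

Zone 3: 20.9 / 100.1 × 100 = 20.9
the coastal belt: 6.1 / 8.7 × 100 = 70.1

Zone 3: 20.9
the coastal belt: 70.1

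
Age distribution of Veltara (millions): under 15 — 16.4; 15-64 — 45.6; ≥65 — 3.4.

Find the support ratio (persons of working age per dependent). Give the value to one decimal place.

Support ratio: 2.3

Support ratio = 45.6 / (16.4 + 3.4) = 45.6 / 19.8 = 2.3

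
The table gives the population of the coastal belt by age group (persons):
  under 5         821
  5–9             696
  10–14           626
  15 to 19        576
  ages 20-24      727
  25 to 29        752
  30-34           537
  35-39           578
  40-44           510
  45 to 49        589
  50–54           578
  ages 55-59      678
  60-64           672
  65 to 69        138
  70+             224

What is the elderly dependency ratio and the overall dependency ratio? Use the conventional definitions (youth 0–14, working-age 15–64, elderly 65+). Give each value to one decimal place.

0–14: 821 + 696 + 626 = 2143
15–64: 576 + 727 + 752 + 537 + 578 + 510 + 589 + 578 + 678 + 672 = 6197
65+: 138 + 224 = 362
Old-age dependency ratio = 362 / 6197 × 100 = 5.8
Total dependency ratio = (2143 + 362) / 6197 × 100 = 2505 / 6197 × 100 = 40.4

Old-age dependency ratio: 5.8
Total dependency ratio: 40.4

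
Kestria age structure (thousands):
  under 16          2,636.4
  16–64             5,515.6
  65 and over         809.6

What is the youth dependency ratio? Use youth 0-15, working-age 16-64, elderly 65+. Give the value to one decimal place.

Youth dependency ratio = 2,636.4 / 5,515.6 × 100 = 47.8

Youth dependency ratio: 47.8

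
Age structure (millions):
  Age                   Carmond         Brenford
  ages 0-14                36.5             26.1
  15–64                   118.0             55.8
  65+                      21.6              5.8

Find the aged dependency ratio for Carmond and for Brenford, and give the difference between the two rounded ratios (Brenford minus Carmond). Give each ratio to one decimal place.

Carmond: 18.3
Brenford: 10.4
Difference: -7.9

Carmond: 21.6 / 118.0 × 100 = 18.3
Brenford: 5.8 / 55.8 × 100 = 10.4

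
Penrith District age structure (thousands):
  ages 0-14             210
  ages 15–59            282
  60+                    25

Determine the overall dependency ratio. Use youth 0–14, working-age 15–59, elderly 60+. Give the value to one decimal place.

Total dependency ratio: 83.3

Total dependency ratio = (210 + 25) / 282 × 100 = 235 / 282 × 100 = 83.3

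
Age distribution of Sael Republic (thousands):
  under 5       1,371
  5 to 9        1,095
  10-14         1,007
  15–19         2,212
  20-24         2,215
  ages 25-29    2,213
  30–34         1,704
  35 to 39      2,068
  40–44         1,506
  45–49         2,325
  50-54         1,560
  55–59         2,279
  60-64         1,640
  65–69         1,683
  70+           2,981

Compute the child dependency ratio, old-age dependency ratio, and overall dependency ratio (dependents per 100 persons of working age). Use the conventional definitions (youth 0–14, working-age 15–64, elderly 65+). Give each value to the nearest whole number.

Youth dependency ratio: 18
Old-age dependency ratio: 24
Total dependency ratio: 41

0–14: 1,371 + 1,095 + 1,007 = 3,473
15–64: 2,212 + 2,215 + 2,213 + 1,704 + 2,068 + 1,506 + 2,325 + 1,560 + 2,279 + 1,640 = 19,722
65+: 1,683 + 2,981 = 4,664
Youth dependency ratio = 3,473 / 19,722 × 100 = 18
Old-age dependency ratio = 4,664 / 19,722 × 100 = 24
Total dependency ratio = (3,473 + 4,664) / 19,722 × 100 = 8,137 / 19,722 × 100 = 41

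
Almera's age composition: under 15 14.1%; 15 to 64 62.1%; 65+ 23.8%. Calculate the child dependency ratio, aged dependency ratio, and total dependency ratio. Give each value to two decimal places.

Youth dependency ratio: 22.71
Old-age dependency ratio: 38.33
Total dependency ratio: 61.03

Youth dependency ratio = 14.1 / 62.1 × 100 = 22.71
Old-age dependency ratio = 23.8 / 62.1 × 100 = 38.33
Total dependency ratio = (14.1 + 23.8) / 62.1 × 100 = 37.9 / 62.1 × 100 = 61.03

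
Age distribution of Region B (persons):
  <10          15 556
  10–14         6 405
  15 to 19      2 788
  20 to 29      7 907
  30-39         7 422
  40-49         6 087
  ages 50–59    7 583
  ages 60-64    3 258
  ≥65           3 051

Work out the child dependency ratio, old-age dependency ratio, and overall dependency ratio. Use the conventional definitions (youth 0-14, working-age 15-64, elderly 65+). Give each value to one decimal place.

0–14: 15 556 + 6 405 = 21 961
15–64: 2 788 + 7 907 + 7 422 + 6 087 + 7 583 + 3 258 = 35 045
65+: 3 051
Youth dependency ratio = 21 961 / 35 045 × 100 = 62.7
Old-age dependency ratio = 3 051 / 35 045 × 100 = 8.7
Total dependency ratio = (21 961 + 3 051) / 35 045 × 100 = 25 012 / 35 045 × 100 = 71.4

Youth dependency ratio: 62.7
Old-age dependency ratio: 8.7
Total dependency ratio: 71.4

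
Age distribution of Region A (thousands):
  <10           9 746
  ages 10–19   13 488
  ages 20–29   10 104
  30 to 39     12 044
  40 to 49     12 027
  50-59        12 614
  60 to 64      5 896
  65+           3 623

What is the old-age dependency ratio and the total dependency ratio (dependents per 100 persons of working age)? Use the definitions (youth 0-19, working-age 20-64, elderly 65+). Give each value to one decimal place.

Old-age dependency ratio: 6.9
Total dependency ratio: 51.0

0–19: 9 746 + 13 488 = 23 234
20–64: 10 104 + 12 044 + 12 027 + 12 614 + 5 896 = 52 685
65+: 3 623
Old-age dependency ratio = 3 623 / 52 685 × 100 = 6.9
Total dependency ratio = (23 234 + 3 623) / 52 685 × 100 = 26 857 / 52 685 × 100 = 51.0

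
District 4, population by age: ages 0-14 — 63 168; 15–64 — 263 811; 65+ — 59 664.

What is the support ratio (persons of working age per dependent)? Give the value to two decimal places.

Support ratio: 2.15

Support ratio = 263 811 / (63 168 + 59 664) = 263 811 / 122 832 = 2.15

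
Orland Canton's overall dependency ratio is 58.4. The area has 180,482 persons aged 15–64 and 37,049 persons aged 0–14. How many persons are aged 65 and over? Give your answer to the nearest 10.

Aged 65 and over: 68,350

Total dependency ratio = (youth + elderly) / working-age × 100
58.4 = (37,049 + E) / 180,482 × 100
⇒ 68,350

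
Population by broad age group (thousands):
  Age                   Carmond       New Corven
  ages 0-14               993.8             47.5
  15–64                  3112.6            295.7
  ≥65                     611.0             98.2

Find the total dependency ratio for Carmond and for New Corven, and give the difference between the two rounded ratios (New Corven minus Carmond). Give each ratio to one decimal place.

Carmond: (993.8 + 611.0) / 3112.6 × 100 = 1604.8 / 3112.6 × 100 = 51.6
New Corven: (47.5 + 98.2) / 295.7 × 100 = 145.7 / 295.7 × 100 = 49.3

Carmond: 51.6
New Corven: 49.3
Difference: -2.3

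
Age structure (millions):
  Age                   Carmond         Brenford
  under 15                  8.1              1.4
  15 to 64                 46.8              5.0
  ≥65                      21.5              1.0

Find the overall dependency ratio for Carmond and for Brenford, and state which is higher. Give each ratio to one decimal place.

Carmond: (8.1 + 21.5) / 46.8 × 100 = 29.6 / 46.8 × 100 = 63.2
Brenford: (1.4 + 1.0) / 5.0 × 100 = 2.4 / 5.0 × 100 = 48.0

Carmond: 63.2
Brenford: 48.0
Higher: Carmond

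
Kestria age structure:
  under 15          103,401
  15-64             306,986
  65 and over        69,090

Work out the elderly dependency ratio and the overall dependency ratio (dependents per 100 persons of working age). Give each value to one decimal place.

Old-age dependency ratio = 69,090 / 306,986 × 100 = 22.5
Total dependency ratio = (103,401 + 69,090) / 306,986 × 100 = 172,491 / 306,986 × 100 = 56.2

Old-age dependency ratio: 22.5
Total dependency ratio: 56.2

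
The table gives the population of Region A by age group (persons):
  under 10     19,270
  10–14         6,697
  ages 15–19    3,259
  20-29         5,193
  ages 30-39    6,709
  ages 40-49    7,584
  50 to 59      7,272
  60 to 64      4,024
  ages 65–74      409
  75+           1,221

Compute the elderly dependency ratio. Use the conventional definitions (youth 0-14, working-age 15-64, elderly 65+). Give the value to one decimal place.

0–14: 19,270 + 6,697 = 25,967
15–64: 3,259 + 5,193 + 6,709 + 7,584 + 7,272 + 4,024 = 34,041
65+: 409 + 1,221 = 1,630
Old-age dependency ratio = 1,630 / 34,041 × 100 = 4.8

Old-age dependency ratio: 4.8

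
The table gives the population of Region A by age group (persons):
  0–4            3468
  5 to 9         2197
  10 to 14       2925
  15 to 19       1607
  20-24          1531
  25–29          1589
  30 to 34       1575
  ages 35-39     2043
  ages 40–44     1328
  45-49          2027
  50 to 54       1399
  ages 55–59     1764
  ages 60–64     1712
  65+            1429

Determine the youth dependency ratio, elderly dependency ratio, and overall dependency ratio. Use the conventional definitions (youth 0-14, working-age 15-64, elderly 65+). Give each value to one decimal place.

Youth dependency ratio: 51.8
Old-age dependency ratio: 8.6
Total dependency ratio: 60.4

0–14: 3468 + 2197 + 2925 = 8590
15–64: 1607 + 1531 + 1589 + 1575 + 2043 + 1328 + 2027 + 1399 + 1764 + 1712 = 16575
65+: 1429
Youth dependency ratio = 8590 / 16575 × 100 = 51.8
Old-age dependency ratio = 1429 / 16575 × 100 = 8.6
Total dependency ratio = (8590 + 1429) / 16575 × 100 = 10019 / 16575 × 100 = 60.4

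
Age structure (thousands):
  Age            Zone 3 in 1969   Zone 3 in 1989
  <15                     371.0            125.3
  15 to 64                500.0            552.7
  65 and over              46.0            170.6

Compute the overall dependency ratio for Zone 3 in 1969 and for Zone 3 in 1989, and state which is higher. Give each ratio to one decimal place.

Zone 3 in 1969: 83.4
Zone 3 in 1989: 53.5
Higher: Zone 3 in 1969

Zone 3 in 1969: (371.0 + 46.0) / 500.0 × 100 = 417.0 / 500.0 × 100 = 83.4
Zone 3 in 1989: (125.3 + 170.6) / 552.7 × 100 = 295.9 / 552.7 × 100 = 53.5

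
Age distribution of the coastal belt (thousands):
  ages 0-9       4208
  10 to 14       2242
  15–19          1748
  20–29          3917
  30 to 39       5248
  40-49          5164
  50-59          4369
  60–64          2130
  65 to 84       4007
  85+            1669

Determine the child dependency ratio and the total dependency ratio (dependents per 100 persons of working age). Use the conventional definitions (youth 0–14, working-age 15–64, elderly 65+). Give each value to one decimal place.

Youth dependency ratio: 28.6
Total dependency ratio: 53.7

0–14: 4208 + 2242 = 6450
15–64: 1748 + 3917 + 5248 + 5164 + 4369 + 2130 = 22576
65+: 4007 + 1669 = 5676
Youth dependency ratio = 6450 / 22576 × 100 = 28.6
Total dependency ratio = (6450 + 5676) / 22576 × 100 = 12126 / 22576 × 100 = 53.7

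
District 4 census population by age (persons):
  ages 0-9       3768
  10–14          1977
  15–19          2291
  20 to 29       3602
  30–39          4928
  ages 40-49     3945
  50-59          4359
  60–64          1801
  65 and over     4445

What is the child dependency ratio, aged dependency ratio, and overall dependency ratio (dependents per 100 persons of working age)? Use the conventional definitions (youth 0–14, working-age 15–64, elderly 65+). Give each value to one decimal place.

Youth dependency ratio: 27.5
Old-age dependency ratio: 21.2
Total dependency ratio: 48.7

0–14: 3768 + 1977 = 5745
15–64: 2291 + 3602 + 4928 + 3945 + 4359 + 1801 = 20926
65+: 4445
Youth dependency ratio = 5745 / 20926 × 100 = 27.5
Old-age dependency ratio = 4445 / 20926 × 100 = 21.2
Total dependency ratio = (5745 + 4445) / 20926 × 100 = 10190 / 20926 × 100 = 48.7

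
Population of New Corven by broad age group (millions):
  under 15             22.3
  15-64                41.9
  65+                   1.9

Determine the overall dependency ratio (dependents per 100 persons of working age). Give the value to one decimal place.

Total dependency ratio: 57.8

Total dependency ratio = (22.3 + 1.9) / 41.9 × 100 = 24.2 / 41.9 × 100 = 57.8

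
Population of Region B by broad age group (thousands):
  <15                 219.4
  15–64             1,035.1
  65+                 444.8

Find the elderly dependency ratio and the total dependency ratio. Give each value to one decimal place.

Old-age dependency ratio = 444.8 / 1,035.1 × 100 = 43.0
Total dependency ratio = (219.4 + 444.8) / 1,035.1 × 100 = 664.2 / 1,035.1 × 100 = 64.2

Old-age dependency ratio: 43.0
Total dependency ratio: 64.2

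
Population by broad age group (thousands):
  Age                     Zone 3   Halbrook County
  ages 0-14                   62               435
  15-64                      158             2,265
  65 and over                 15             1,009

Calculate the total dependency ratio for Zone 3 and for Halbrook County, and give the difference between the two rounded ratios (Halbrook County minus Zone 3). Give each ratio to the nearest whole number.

Zone 3: 49
Halbrook County: 64
Difference: +15

Zone 3: (62 + 15) / 158 × 100 = 77 / 158 × 100 = 49
Halbrook County: (435 + 1,009) / 2,265 × 100 = 1,444 / 2,265 × 100 = 64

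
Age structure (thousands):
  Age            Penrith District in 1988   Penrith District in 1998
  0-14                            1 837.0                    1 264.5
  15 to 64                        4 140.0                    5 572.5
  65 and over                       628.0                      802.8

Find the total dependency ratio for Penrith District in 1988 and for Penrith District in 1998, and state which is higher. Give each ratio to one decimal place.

Penrith District in 1988: (1 837.0 + 628.0) / 4 140.0 × 100 = 2 465.0 / 4 140.0 × 100 = 59.5
Penrith District in 1998: (1 264.5 + 802.8) / 5 572.5 × 100 = 2 067.3 / 5 572.5 × 100 = 37.1

Penrith District in 1988: 59.5
Penrith District in 1998: 37.1
Higher: Penrith District in 1988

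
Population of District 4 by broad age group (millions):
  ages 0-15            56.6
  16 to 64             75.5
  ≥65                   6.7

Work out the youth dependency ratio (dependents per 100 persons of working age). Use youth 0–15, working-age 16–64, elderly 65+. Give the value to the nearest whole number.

Youth dependency ratio: 75

Youth dependency ratio = 56.6 / 75.5 × 100 = 75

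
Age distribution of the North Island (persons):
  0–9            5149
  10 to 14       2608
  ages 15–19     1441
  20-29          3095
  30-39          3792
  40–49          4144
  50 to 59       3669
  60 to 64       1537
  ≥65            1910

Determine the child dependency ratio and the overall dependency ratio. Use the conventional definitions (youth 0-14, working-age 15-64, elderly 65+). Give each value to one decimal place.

Youth dependency ratio: 43.9
Total dependency ratio: 54.7

0–14: 5149 + 2608 = 7757
15–64: 1441 + 3095 + 3792 + 4144 + 3669 + 1537 = 17678
65+: 1910
Youth dependency ratio = 7757 / 17678 × 100 = 43.9
Total dependency ratio = (7757 + 1910) / 17678 × 100 = 9667 / 17678 × 100 = 54.7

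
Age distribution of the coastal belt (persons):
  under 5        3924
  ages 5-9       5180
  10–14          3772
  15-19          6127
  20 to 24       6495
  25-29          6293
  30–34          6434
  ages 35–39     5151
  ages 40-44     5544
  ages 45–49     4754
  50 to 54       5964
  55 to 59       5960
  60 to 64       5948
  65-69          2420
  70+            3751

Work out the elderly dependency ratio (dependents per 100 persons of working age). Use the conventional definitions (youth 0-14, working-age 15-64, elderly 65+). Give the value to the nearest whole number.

0–14: 3924 + 5180 + 3772 = 12876
15–64: 6127 + 6495 + 6293 + 6434 + 5151 + 5544 + 4754 + 5964 + 5960 + 5948 = 58670
65+: 2420 + 3751 = 6171
Old-age dependency ratio = 6171 / 58670 × 100 = 11

Old-age dependency ratio: 11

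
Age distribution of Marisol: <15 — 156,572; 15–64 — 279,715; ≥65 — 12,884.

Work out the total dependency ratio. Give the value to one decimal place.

Total dependency ratio: 60.6

Total dependency ratio = (156,572 + 12,884) / 279,715 × 100 = 169,456 / 279,715 × 100 = 60.6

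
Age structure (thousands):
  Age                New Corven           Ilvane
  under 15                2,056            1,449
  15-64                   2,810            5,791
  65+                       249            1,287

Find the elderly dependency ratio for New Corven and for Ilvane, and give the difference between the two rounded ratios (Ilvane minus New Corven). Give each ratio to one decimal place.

New Corven: 8.9
Ilvane: 22.2
Difference: +13.3

New Corven: 249 / 2,810 × 100 = 8.9
Ilvane: 1,287 / 5,791 × 100 = 22.2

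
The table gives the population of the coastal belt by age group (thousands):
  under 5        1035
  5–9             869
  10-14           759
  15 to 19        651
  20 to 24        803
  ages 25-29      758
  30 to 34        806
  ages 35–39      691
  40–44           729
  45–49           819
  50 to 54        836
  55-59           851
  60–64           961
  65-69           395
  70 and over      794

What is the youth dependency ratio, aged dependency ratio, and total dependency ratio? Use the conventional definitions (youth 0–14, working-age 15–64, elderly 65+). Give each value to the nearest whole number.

Youth dependency ratio: 34
Old-age dependency ratio: 15
Total dependency ratio: 49

0–14: 1035 + 869 + 759 = 2663
15–64: 651 + 803 + 758 + 806 + 691 + 729 + 819 + 836 + 851 + 961 = 7905
65+: 395 + 794 = 1189
Youth dependency ratio = 2663 / 7905 × 100 = 34
Old-age dependency ratio = 1189 / 7905 × 100 = 15
Total dependency ratio = (2663 + 1189) / 7905 × 100 = 3852 / 7905 × 100 = 49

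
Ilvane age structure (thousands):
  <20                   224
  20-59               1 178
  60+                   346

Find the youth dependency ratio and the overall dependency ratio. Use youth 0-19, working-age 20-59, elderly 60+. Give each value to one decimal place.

Youth dependency ratio: 19.0
Total dependency ratio: 48.4

Youth dependency ratio = 224 / 1 178 × 100 = 19.0
Total dependency ratio = (224 + 346) / 1 178 × 100 = 570 / 1 178 × 100 = 48.4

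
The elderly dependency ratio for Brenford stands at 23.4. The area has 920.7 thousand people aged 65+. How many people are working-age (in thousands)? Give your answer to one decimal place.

Working-age: 3934.6

Old-age dependency ratio = elderly / working-age × 100
23.4 = 920.7 / W × 100
⇒ 3934.6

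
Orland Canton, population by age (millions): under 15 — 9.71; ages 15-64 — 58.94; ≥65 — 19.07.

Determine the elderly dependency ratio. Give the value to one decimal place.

Old-age dependency ratio: 32.4

Old-age dependency ratio = 19.07 / 58.94 × 100 = 32.4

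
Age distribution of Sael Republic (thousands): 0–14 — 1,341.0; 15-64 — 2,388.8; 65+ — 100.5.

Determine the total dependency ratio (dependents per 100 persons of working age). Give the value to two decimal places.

Total dependency ratio = (1,341.0 + 100.5) / 2,388.8 × 100 = 1,441.5 / 2,388.8 × 100 = 60.34

Total dependency ratio: 60.34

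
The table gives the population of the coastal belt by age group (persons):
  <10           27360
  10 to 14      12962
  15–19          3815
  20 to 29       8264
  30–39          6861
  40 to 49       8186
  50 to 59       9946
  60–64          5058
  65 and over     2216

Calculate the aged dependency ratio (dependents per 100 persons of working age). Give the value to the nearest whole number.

Old-age dependency ratio: 5

0–14: 27360 + 12962 = 40322
15–64: 3815 + 8264 + 6861 + 8186 + 9946 + 5058 = 42130
65+: 2216
Old-age dependency ratio = 2216 / 42130 × 100 = 5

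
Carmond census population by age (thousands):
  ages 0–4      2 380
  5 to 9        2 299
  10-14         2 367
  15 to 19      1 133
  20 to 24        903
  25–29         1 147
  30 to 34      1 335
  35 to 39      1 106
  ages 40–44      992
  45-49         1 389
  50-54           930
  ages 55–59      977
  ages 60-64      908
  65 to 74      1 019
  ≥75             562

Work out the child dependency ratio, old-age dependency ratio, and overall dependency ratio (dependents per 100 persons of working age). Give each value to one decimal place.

0–14: 2 380 + 2 299 + 2 367 = 7 046
15–64: 1 133 + 903 + 1 147 + 1 335 + 1 106 + 992 + 1 389 + 930 + 977 + 908 = 10 820
65+: 1 019 + 562 = 1 581
Youth dependency ratio = 7 046 / 10 820 × 100 = 65.1
Old-age dependency ratio = 1 581 / 10 820 × 100 = 14.6
Total dependency ratio = (7 046 + 1 581) / 10 820 × 100 = 8 627 / 10 820 × 100 = 79.7

Youth dependency ratio: 65.1
Old-age dependency ratio: 14.6
Total dependency ratio: 79.7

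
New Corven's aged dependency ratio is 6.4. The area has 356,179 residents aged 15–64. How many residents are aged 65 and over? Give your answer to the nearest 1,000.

Old-age dependency ratio = elderly / working-age × 100
6.4 = E / 356,179 × 100
⇒ 23,000

Aged 65 and over: 23,000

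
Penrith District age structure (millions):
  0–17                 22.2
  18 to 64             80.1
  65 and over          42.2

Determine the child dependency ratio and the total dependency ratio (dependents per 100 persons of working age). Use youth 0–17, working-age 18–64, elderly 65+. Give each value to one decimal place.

Youth dependency ratio = 22.2 / 80.1 × 100 = 27.7
Total dependency ratio = (22.2 + 42.2) / 80.1 × 100 = 64.4 / 80.1 × 100 = 80.4

Youth dependency ratio: 27.7
Total dependency ratio: 80.4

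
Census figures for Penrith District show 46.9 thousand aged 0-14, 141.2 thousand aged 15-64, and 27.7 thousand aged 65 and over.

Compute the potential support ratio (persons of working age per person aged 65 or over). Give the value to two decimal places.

Potential support ratio = 141.2 / 27.7 = 5.10

Potential support ratio: 5.10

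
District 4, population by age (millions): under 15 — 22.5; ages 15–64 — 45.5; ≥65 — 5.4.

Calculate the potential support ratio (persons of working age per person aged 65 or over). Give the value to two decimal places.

Potential support ratio = 45.5 / 5.4 = 8.43

Potential support ratio: 8.43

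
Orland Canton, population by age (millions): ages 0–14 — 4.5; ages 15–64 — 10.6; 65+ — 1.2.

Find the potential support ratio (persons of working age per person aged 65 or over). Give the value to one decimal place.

Potential support ratio: 8.8

Potential support ratio = 10.6 / 1.2 = 8.8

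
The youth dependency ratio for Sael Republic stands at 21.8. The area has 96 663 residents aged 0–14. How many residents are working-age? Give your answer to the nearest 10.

Working-age: 443 410

Youth dependency ratio = youth / working-age × 100
21.8 = 96 663 / W × 100
⇒ 443 410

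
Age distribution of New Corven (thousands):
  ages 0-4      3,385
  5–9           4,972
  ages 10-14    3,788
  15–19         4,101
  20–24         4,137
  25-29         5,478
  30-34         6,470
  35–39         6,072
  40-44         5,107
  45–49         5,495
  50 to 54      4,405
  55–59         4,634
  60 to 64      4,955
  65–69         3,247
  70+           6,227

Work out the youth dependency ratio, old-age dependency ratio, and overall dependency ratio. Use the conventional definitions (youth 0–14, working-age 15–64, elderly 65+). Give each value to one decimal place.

Youth dependency ratio: 23.9
Old-age dependency ratio: 18.6
Total dependency ratio: 42.5

0–14: 3,385 + 4,972 + 3,788 = 12,145
15–64: 4,101 + 4,137 + 5,478 + 6,470 + 6,072 + 5,107 + 5,495 + 4,405 + 4,634 + 4,955 = 50,854
65+: 3,247 + 6,227 = 9,474
Youth dependency ratio = 12,145 / 50,854 × 100 = 23.9
Old-age dependency ratio = 9,474 / 50,854 × 100 = 18.6
Total dependency ratio = (12,145 + 9,474) / 50,854 × 100 = 21,619 / 50,854 × 100 = 42.5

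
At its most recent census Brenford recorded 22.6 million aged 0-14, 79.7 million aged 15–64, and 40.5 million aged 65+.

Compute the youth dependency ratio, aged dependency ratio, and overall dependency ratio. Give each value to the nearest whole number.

Youth dependency ratio: 28
Old-age dependency ratio: 51
Total dependency ratio: 79

Youth dependency ratio = 22.6 / 79.7 × 100 = 28
Old-age dependency ratio = 40.5 / 79.7 × 100 = 51
Total dependency ratio = (22.6 + 40.5) / 79.7 × 100 = 63.1 / 79.7 × 100 = 79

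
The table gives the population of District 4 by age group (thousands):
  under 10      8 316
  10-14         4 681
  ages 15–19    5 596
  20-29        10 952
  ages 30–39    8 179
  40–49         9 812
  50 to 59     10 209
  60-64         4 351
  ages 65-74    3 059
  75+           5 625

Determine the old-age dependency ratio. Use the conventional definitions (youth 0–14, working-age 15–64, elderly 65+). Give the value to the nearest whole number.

0–14: 8 316 + 4 681 = 12 997
15–64: 5 596 + 10 952 + 8 179 + 9 812 + 10 209 + 4 351 = 49 099
65+: 3 059 + 5 625 = 8 684
Old-age dependency ratio = 8 684 / 49 099 × 100 = 18

Old-age dependency ratio: 18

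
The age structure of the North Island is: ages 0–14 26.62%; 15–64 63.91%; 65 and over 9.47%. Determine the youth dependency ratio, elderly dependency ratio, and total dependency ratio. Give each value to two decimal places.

Youth dependency ratio: 41.65
Old-age dependency ratio: 14.82
Total dependency ratio: 56.47

Youth dependency ratio = 26.62 / 63.91 × 100 = 41.65
Old-age dependency ratio = 9.47 / 63.91 × 100 = 14.82
Total dependency ratio = (26.62 + 9.47) / 63.91 × 100 = 36.09 / 63.91 × 100 = 56.47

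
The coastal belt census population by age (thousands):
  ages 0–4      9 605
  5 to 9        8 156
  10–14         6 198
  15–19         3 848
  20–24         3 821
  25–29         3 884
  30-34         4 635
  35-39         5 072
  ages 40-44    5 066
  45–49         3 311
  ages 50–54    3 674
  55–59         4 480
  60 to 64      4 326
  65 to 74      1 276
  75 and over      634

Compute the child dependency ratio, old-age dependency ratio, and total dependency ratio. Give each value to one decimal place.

0–14: 9 605 + 8 156 + 6 198 = 23 959
15–64: 3 848 + 3 821 + 3 884 + 4 635 + 5 072 + 5 066 + 3 311 + 3 674 + 4 480 + 4 326 = 42 117
65+: 1 276 + 634 = 1 910
Youth dependency ratio = 23 959 / 42 117 × 100 = 56.9
Old-age dependency ratio = 1 910 / 42 117 × 100 = 4.5
Total dependency ratio = (23 959 + 1 910) / 42 117 × 100 = 25 869 / 42 117 × 100 = 61.4

Youth dependency ratio: 56.9
Old-age dependency ratio: 4.5
Total dependency ratio: 61.4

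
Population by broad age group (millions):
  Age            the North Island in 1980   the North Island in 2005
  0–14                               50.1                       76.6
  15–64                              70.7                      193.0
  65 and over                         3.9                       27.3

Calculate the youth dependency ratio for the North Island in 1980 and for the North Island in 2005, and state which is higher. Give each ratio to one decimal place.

the North Island in 1980: 50.1 / 70.7 × 100 = 70.9
the North Island in 2005: 76.6 / 193.0 × 100 = 39.7

the North Island in 1980: 70.9
the North Island in 2005: 39.7
Higher: the North Island in 1980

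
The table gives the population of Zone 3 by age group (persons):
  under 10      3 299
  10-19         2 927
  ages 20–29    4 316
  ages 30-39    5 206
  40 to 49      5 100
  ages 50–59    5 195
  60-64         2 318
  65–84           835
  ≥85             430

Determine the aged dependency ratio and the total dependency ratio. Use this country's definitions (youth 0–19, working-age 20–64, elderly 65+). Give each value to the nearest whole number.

Old-age dependency ratio: 6
Total dependency ratio: 34

0–19: 3 299 + 2 927 = 6 226
20–64: 4 316 + 5 206 + 5 100 + 5 195 + 2 318 = 22 135
65+: 835 + 430 = 1 265
Old-age dependency ratio = 1 265 / 22 135 × 100 = 6
Total dependency ratio = (6 226 + 1 265) / 22 135 × 100 = 7 491 / 22 135 × 100 = 34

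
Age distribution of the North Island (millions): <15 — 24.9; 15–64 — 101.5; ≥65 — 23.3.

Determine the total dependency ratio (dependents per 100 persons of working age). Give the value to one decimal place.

Total dependency ratio: 47.5

Total dependency ratio = (24.9 + 23.3) / 101.5 × 100 = 48.2 / 101.5 × 100 = 47.5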